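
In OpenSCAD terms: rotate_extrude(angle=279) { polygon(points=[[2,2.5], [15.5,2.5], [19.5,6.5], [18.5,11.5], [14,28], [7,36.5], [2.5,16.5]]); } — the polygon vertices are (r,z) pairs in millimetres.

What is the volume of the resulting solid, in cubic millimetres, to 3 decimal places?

Volume = 19079.288 mm³

Profile (r,z), 7 vertices: (2,2.5) (15.5,2.5) (19.5,6.5) (18.5,11.5) (14,28) (7,36.5) (2.5,16.5)
edge 0: (2,2.5)→(15.5,2.5)  cross = 2·2.5 − 15.5·2.5 = -33.7500; (r_i+r_j)·cross = 17.5·-33.7500 = -590.6250
edge 1: (15.5,2.5)→(19.5,6.5)  cross = 15.5·6.5 − 19.5·2.5 = 52.0000; (r_i+r_j)·cross = 35·52.0000 = 1820.0000
edge 2: (19.5,6.5)→(18.5,11.5)  cross = 19.5·11.5 − 18.5·6.5 = 104.0000; (r_i+r_j)·cross = 38·104.0000 = 3952.0000
edge 3: (18.5,11.5)→(14,28)  cross = 18.5·28 − 14·11.5 = 357.0000; (r_i+r_j)·cross = 32.5·357.0000 = 11602.5000
edge 4: (14,28)→(7,36.5)  cross = 14·36.5 − 7·28 = 315.0000; (r_i+r_j)·cross = 21·315.0000 = 6615.0000
edge 5: (7,36.5)→(2.5,16.5)  cross = 7·16.5 − 2.5·36.5 = 24.2500; (r_i+r_j)·cross = 9.5·24.2500 = 230.3750
edge 6: (2.5,16.5)→(2,2.5)  cross = 2.5·2.5 − 2·16.5 = -26.7500; (r_i+r_j)·cross = 4.5·-26.7500 = -120.3750
Σcross = 791.7500 → A = |Σcross|/2 = 395.8750 mm²
Σ(r_i+r_j)·cross = 23508.8750 → first moment M = |Σ|/6 = 3918.1458
R_c = M/A = 3918.1458/395.8750 = 9.8974 mm
θ = 279° = 4.869469 rad
V = θ·R_c·A = 4.869469·9.8974·395.8750 = 19079.288 mm³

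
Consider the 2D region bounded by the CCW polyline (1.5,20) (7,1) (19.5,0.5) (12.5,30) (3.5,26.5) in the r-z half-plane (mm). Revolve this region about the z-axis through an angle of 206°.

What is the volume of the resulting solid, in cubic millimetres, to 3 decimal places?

Profile (r,z), 5 vertices: (1.5,20) (7,1) (19.5,0.5) (12.5,30) (3.5,26.5)
edge 0: (1.5,20)→(7,1)  cross = 1.5·1 − 7·20 = -138.5000; (r_i+r_j)·cross = 8.5·-138.5000 = -1177.2500
edge 1: (7,1)→(19.5,0.5)  cross = 7·0.5 − 19.5·1 = -16.0000; (r_i+r_j)·cross = 26.5·-16.0000 = -424.0000
edge 2: (19.5,0.5)→(12.5,30)  cross = 19.5·30 − 12.5·0.5 = 578.7500; (r_i+r_j)·cross = 32·578.7500 = 18520.0000
edge 3: (12.5,30)→(3.5,26.5)  cross = 12.5·26.5 − 3.5·30 = 226.2500; (r_i+r_j)·cross = 16·226.2500 = 3620.0000
edge 4: (3.5,26.5)→(1.5,20)  cross = 3.5·20 − 1.5·26.5 = 30.2500; (r_i+r_j)·cross = 5·30.2500 = 151.2500
Σcross = 680.7500 → A = |Σcross|/2 = 340.3750 mm²
Σ(r_i+r_j)·cross = 20690.0000 → first moment M = |Σ|/6 = 3448.3333
R_c = M/A = 3448.3333/340.3750 = 10.1310 mm
θ = 206° = 3.595378 rad
V = θ·R_c·A = 3.595378·10.1310·340.3750 = 12398.063 mm³

Volume = 12398.063 mm³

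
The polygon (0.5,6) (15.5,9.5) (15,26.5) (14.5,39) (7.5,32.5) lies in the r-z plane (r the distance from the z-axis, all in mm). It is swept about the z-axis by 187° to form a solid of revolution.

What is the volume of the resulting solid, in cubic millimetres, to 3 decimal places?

Volume = 9168.054 mm³

Profile (r,z), 5 vertices: (0.5,6) (15.5,9.5) (15,26.5) (14.5,39) (7.5,32.5)
edge 0: (0.5,6)→(15.5,9.5)  cross = 0.5·9.5 − 15.5·6 = -88.2500; (r_i+r_j)·cross = 16·-88.2500 = -1412.0000
edge 1: (15.5,9.5)→(15,26.5)  cross = 15.5·26.5 − 15·9.5 = 268.2500; (r_i+r_j)·cross = 30.5·268.2500 = 8181.6250
edge 2: (15,26.5)→(14.5,39)  cross = 15·39 − 14.5·26.5 = 200.7500; (r_i+r_j)·cross = 29.5·200.7500 = 5922.1250
edge 3: (14.5,39)→(7.5,32.5)  cross = 14.5·32.5 − 7.5·39 = 178.7500; (r_i+r_j)·cross = 22·178.7500 = 3932.5000
edge 4: (7.5,32.5)→(0.5,6)  cross = 7.5·6 − 0.5·32.5 = 28.7500; (r_i+r_j)·cross = 8·28.7500 = 230.0000
Σcross = 588.2500 → A = |Σcross|/2 = 294.1250 mm²
Σ(r_i+r_j)·cross = 16854.2500 → first moment M = |Σ|/6 = 2809.0417
R_c = M/A = 2809.0417/294.1250 = 9.5505 mm
θ = 187° = 3.263766 rad
V = θ·R_c·A = 3.263766·9.5505·294.1250 = 9168.054 mm³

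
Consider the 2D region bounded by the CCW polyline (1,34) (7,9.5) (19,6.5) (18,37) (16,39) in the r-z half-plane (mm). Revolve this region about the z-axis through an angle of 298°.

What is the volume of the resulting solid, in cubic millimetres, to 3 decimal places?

Volume = 24851.633 mm³

Profile (r,z), 5 vertices: (1,34) (7,9.5) (19,6.5) (18,37) (16,39)
edge 0: (1,34)→(7,9.5)  cross = 1·9.5 − 7·34 = -228.5000; (r_i+r_j)·cross = 8·-228.5000 = -1828.0000
edge 1: (7,9.5)→(19,6.5)  cross = 7·6.5 − 19·9.5 = -135.0000; (r_i+r_j)·cross = 26·-135.0000 = -3510.0000
edge 2: (19,6.5)→(18,37)  cross = 19·37 − 18·6.5 = 586.0000; (r_i+r_j)·cross = 37·586.0000 = 21682.0000
edge 3: (18,37)→(16,39)  cross = 18·39 − 16·37 = 110.0000; (r_i+r_j)·cross = 34·110.0000 = 3740.0000
edge 4: (16,39)→(1,34)  cross = 16·34 − 1·39 = 505.0000; (r_i+r_j)·cross = 17·505.0000 = 8585.0000
Σcross = 837.5000 → A = |Σcross|/2 = 418.7500 mm²
Σ(r_i+r_j)·cross = 28669.0000 → first moment M = |Σ|/6 = 4778.1667
R_c = M/A = 4778.1667/418.7500 = 11.4105 mm
θ = 298° = 5.201081 rad
V = θ·R_c·A = 5.201081·11.4105·418.7500 = 24851.633 mm³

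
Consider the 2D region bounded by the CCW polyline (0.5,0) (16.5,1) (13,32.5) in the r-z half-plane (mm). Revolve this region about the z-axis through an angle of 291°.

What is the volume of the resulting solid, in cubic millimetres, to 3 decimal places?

Profile (r,z), 3 vertices: (0.5,0) (16.5,1) (13,32.5)
edge 0: (0.5,0)→(16.5,1)  cross = 0.5·1 − 16.5·0 = 0.5000; (r_i+r_j)·cross = 17·0.5000 = 8.5000
edge 1: (16.5,1)→(13,32.5)  cross = 16.5·32.5 − 13·1 = 523.2500; (r_i+r_j)·cross = 29.5·523.2500 = 15435.8750
edge 2: (13,32.5)→(0.5,0)  cross = 13·0 − 0.5·32.5 = -16.2500; (r_i+r_j)·cross = 13.5·-16.2500 = -219.3750
Σcross = 507.5000 → A = |Σcross|/2 = 253.7500 mm²
Σ(r_i+r_j)·cross = 15225.0000 → first moment M = |Σ|/6 = 2537.5000
R_c = M/A = 2537.5000/253.7500 = 10.0000 mm
θ = 291° = 5.078908 rad
V = θ·R_c·A = 5.078908·10.0000·253.7500 = 12887.729 mm³

Volume = 12887.729 mm³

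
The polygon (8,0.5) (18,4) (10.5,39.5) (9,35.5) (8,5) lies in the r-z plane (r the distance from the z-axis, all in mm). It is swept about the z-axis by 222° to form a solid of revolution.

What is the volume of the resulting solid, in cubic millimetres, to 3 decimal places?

Profile (r,z), 5 vertices: (8,0.5) (18,4) (10.5,39.5) (9,35.5) (8,5)
edge 0: (8,0.5)→(18,4)  cross = 8·4 − 18·0.5 = 23.0000; (r_i+r_j)·cross = 26·23.0000 = 598.0000
edge 1: (18,4)→(10.5,39.5)  cross = 18·39.5 − 10.5·4 = 669.0000; (r_i+r_j)·cross = 28.5·669.0000 = 19066.5000
edge 2: (10.5,39.5)→(9,35.5)  cross = 10.5·35.5 − 9·39.5 = 17.2500; (r_i+r_j)·cross = 19.5·17.2500 = 336.3750
edge 3: (9,35.5)→(8,5)  cross = 9·5 − 8·35.5 = -239.0000; (r_i+r_j)·cross = 17·-239.0000 = -4063.0000
edge 4: (8,5)→(8,0.5)  cross = 8·0.5 − 8·5 = -36.0000; (r_i+r_j)·cross = 16·-36.0000 = -576.0000
Σcross = 434.2500 → A = |Σcross|/2 = 217.1250 mm²
Σ(r_i+r_j)·cross = 15361.8750 → first moment M = |Σ|/6 = 2560.3125
R_c = M/A = 2560.3125/217.1250 = 11.7919 mm
θ = 222° = 3.874631 rad
V = θ·R_c·A = 3.874631·11.7919·217.1250 = 9920.266 mm³

Volume = 9920.266 mm³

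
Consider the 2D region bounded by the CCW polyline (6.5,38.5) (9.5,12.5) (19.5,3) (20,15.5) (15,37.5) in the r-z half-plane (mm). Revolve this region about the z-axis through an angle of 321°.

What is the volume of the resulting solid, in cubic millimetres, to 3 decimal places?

Profile (r,z), 5 vertices: (6.5,38.5) (9.5,12.5) (19.5,3) (20,15.5) (15,37.5)
edge 0: (6.5,38.5)→(9.5,12.5)  cross = 6.5·12.5 − 9.5·38.5 = -284.5000; (r_i+r_j)·cross = 16·-284.5000 = -4552.0000
edge 1: (9.5,12.5)→(19.5,3)  cross = 9.5·3 − 19.5·12.5 = -215.2500; (r_i+r_j)·cross = 29·-215.2500 = -6242.2500
edge 2: (19.5,3)→(20,15.5)  cross = 19.5·15.5 − 20·3 = 242.2500; (r_i+r_j)·cross = 39.5·242.2500 = 9568.8750
edge 3: (20,15.5)→(15,37.5)  cross = 20·37.5 − 15·15.5 = 517.5000; (r_i+r_j)·cross = 35·517.5000 = 18112.5000
edge 4: (15,37.5)→(6.5,38.5)  cross = 15·38.5 − 6.5·37.5 = 333.7500; (r_i+r_j)·cross = 21.5·333.7500 = 7175.6250
Σcross = 593.7500 → A = |Σcross|/2 = 296.8750 mm²
Σ(r_i+r_j)·cross = 24062.7500 → first moment M = |Σ|/6 = 4010.4583
R_c = M/A = 4010.4583/296.8750 = 13.5089 mm
θ = 321° = 5.602507 rad
V = θ·R_c·A = 5.602507·13.5089·296.8750 = 22468.620 mm³

Volume = 22468.620 mm³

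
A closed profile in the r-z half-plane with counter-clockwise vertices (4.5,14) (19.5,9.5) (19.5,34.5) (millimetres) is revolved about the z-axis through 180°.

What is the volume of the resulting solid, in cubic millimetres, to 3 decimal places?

Volume = 8541.205 mm³

Profile (r,z), 3 vertices: (4.5,14) (19.5,9.5) (19.5,34.5)
edge 0: (4.5,14)→(19.5,9.5)  cross = 4.5·9.5 − 19.5·14 = -230.2500; (r_i+r_j)·cross = 24·-230.2500 = -5526.0000
edge 1: (19.5,9.5)→(19.5,34.5)  cross = 19.5·34.5 − 19.5·9.5 = 487.5000; (r_i+r_j)·cross = 39·487.5000 = 19012.5000
edge 2: (19.5,34.5)→(4.5,14)  cross = 19.5·14 − 4.5·34.5 = 117.7500; (r_i+r_j)·cross = 24·117.7500 = 2826.0000
Σcross = 375.0000 → A = |Σcross|/2 = 187.5000 mm²
Σ(r_i+r_j)·cross = 16312.5000 → first moment M = |Σ|/6 = 2718.7500
R_c = M/A = 2718.7500/187.5000 = 14.5000 mm
θ = 180° = 3.141593 rad
V = θ·R_c·A = 3.141593·14.5000·187.5000 = 8541.205 mm³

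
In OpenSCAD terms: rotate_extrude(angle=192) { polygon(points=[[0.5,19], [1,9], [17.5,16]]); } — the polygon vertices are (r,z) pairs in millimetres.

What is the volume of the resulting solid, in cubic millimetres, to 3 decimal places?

Profile (r,z), 3 vertices: (0.5,19) (1,9) (17.5,16)
edge 0: (0.5,19)→(1,9)  cross = 0.5·9 − 1·19 = -14.5000; (r_i+r_j)·cross = 1.5·-14.5000 = -21.7500
edge 1: (1,9)→(17.5,16)  cross = 1·16 − 17.5·9 = -141.5000; (r_i+r_j)·cross = 18.5·-141.5000 = -2617.7500
edge 2: (17.5,16)→(0.5,19)  cross = 17.5·19 − 0.5·16 = 324.5000; (r_i+r_j)·cross = 18·324.5000 = 5841.0000
Σcross = 168.5000 → A = |Σcross|/2 = 84.2500 mm²
Σ(r_i+r_j)·cross = 3201.5000 → first moment M = |Σ|/6 = 533.5833
R_c = M/A = 533.5833/84.2500 = 6.3333 mm
θ = 192° = 3.351032 rad
V = θ·R_c·A = 3.351032·6.3333·84.2500 = 1788.055 mm³

Volume = 1788.055 mm³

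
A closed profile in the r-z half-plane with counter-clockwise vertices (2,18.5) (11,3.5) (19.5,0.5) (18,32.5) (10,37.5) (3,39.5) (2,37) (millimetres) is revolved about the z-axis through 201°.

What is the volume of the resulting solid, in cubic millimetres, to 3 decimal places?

Profile (r,z), 7 vertices: (2,18.5) (11,3.5) (19.5,0.5) (18,32.5) (10,37.5) (3,39.5) (2,37)
edge 0: (2,18.5)→(11,3.5)  cross = 2·3.5 − 11·18.5 = -196.5000; (r_i+r_j)·cross = 13·-196.5000 = -2554.5000
edge 1: (11,3.5)→(19.5,0.5)  cross = 11·0.5 − 19.5·3.5 = -62.7500; (r_i+r_j)·cross = 30.5·-62.7500 = -1913.8750
edge 2: (19.5,0.5)→(18,32.5)  cross = 19.5·32.5 − 18·0.5 = 624.7500; (r_i+r_j)·cross = 37.5·624.7500 = 23428.1250
edge 3: (18,32.5)→(10,37.5)  cross = 18·37.5 − 10·32.5 = 350.0000; (r_i+r_j)·cross = 28·350.0000 = 9800.0000
edge 4: (10,37.5)→(3,39.5)  cross = 10·39.5 − 3·37.5 = 282.5000; (r_i+r_j)·cross = 13·282.5000 = 3672.5000
edge 5: (3,39.5)→(2,37)  cross = 3·37 − 2·39.5 = 32.0000; (r_i+r_j)·cross = 5·32.0000 = 160.0000
edge 6: (2,37)→(2,18.5)  cross = 2·18.5 − 2·37 = -37.0000; (r_i+r_j)·cross = 4·-37.0000 = -148.0000
Σcross = 993.0000 → A = |Σcross|/2 = 496.5000 mm²
Σ(r_i+r_j)·cross = 32444.2500 → first moment M = |Σ|/6 = 5407.3750
R_c = M/A = 5407.3750/496.5000 = 10.8910 mm
θ = 201° = 3.508112 rad
V = θ·R_c·A = 3.508112·10.8910·496.5000 = 18969.676 mm³

Volume = 18969.676 mm³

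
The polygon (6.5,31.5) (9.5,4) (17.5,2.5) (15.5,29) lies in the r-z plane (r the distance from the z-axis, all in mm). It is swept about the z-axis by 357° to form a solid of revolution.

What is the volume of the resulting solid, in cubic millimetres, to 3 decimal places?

Volume = 17075.058 mm³

Profile (r,z), 4 vertices: (6.5,31.5) (9.5,4) (17.5,2.5) (15.5,29)
edge 0: (6.5,31.5)→(9.5,4)  cross = 6.5·4 − 9.5·31.5 = -273.2500; (r_i+r_j)·cross = 16·-273.2500 = -4372.0000
edge 1: (9.5,4)→(17.5,2.5)  cross = 9.5·2.5 − 17.5·4 = -46.2500; (r_i+r_j)·cross = 27·-46.2500 = -1248.7500
edge 2: (17.5,2.5)→(15.5,29)  cross = 17.5·29 − 15.5·2.5 = 468.7500; (r_i+r_j)·cross = 33·468.7500 = 15468.7500
edge 3: (15.5,29)→(6.5,31.5)  cross = 15.5·31.5 − 6.5·29 = 299.7500; (r_i+r_j)·cross = 22·299.7500 = 6594.5000
Σcross = 449.0000 → A = |Σcross|/2 = 224.5000 mm²
Σ(r_i+r_j)·cross = 16442.5000 → first moment M = |Σ|/6 = 2740.4167
R_c = M/A = 2740.4167/224.5000 = 12.2068 mm
θ = 357° = 6.230825 rad
V = θ·R_c·A = 6.230825·12.2068·224.5000 = 17075.058 mm³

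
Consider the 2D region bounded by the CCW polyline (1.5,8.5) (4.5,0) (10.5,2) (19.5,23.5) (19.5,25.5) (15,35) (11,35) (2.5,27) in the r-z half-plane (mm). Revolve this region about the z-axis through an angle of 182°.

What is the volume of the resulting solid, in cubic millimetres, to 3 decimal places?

Volume = 12917.896 mm³

Profile (r,z), 8 vertices: (1.5,8.5) (4.5,0) (10.5,2) (19.5,23.5) (19.5,25.5) (15,35) (11,35) (2.5,27)
edge 0: (1.5,8.5)→(4.5,0)  cross = 1.5·0 − 4.5·8.5 = -38.2500; (r_i+r_j)·cross = 6·-38.2500 = -229.5000
edge 1: (4.5,0)→(10.5,2)  cross = 4.5·2 − 10.5·0 = 9.0000; (r_i+r_j)·cross = 15·9.0000 = 135.0000
edge 2: (10.5,2)→(19.5,23.5)  cross = 10.5·23.5 − 19.5·2 = 207.7500; (r_i+r_j)·cross = 30·207.7500 = 6232.5000
edge 3: (19.5,23.5)→(19.5,25.5)  cross = 19.5·25.5 − 19.5·23.5 = 39.0000; (r_i+r_j)·cross = 39·39.0000 = 1521.0000
edge 4: (19.5,25.5)→(15,35)  cross = 19.5·35 − 15·25.5 = 300.0000; (r_i+r_j)·cross = 34.5·300.0000 = 10350.0000
edge 5: (15,35)→(11,35)  cross = 15·35 − 11·35 = 140.0000; (r_i+r_j)·cross = 26·140.0000 = 3640.0000
edge 6: (11,35)→(2.5,27)  cross = 11·27 − 2.5·35 = 209.5000; (r_i+r_j)·cross = 13.5·209.5000 = 2828.2500
edge 7: (2.5,27)→(1.5,8.5)  cross = 2.5·8.5 − 1.5·27 = -19.2500; (r_i+r_j)·cross = 4·-19.2500 = -77.0000
Σcross = 847.7500 → A = |Σcross|/2 = 423.8750 mm²
Σ(r_i+r_j)·cross = 24400.2500 → first moment M = |Σ|/6 = 4066.7083
R_c = M/A = 4066.7083/423.8750 = 9.5941 mm
θ = 182° = 3.176499 rad
V = θ·R_c·A = 3.176499·9.5941·423.8750 = 12917.896 mm³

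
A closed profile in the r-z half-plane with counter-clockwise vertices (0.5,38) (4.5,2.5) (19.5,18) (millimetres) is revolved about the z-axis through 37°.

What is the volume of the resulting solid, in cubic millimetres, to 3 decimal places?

Profile (r,z), 3 vertices: (0.5,38) (4.5,2.5) (19.5,18)
edge 0: (0.5,38)→(4.5,2.5)  cross = 0.5·2.5 − 4.5·38 = -169.7500; (r_i+r_j)·cross = 5·-169.7500 = -848.7500
edge 1: (4.5,2.5)→(19.5,18)  cross = 4.5·18 − 19.5·2.5 = 32.2500; (r_i+r_j)·cross = 24·32.2500 = 774.0000
edge 2: (19.5,18)→(0.5,38)  cross = 19.5·38 − 0.5·18 = 732.0000; (r_i+r_j)·cross = 20·732.0000 = 14640.0000
Σcross = 594.5000 → A = |Σcross|/2 = 297.2500 mm²
Σ(r_i+r_j)·cross = 14565.2500 → first moment M = |Σ|/6 = 2427.5417
R_c = M/A = 2427.5417/297.2500 = 8.1667 mm
θ = 37° = 0.645772 rad
V = θ·R_c·A = 0.645772·8.1667·297.2500 = 1567.638 mm³

Volume = 1567.638 mm³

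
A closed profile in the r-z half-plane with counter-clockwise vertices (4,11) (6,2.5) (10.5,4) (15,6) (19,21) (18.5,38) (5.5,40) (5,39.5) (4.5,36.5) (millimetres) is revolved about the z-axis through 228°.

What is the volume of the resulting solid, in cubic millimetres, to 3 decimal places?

Profile (r,z), 9 vertices: (4,11) (6,2.5) (10.5,4) (15,6) (19,21) (18.5,38) (5.5,40) (5,39.5) (4.5,36.5)
edge 0: (4,11)→(6,2.5)  cross = 4·2.5 − 6·11 = -56.0000; (r_i+r_j)·cross = 10·-56.0000 = -560.0000
edge 1: (6,2.5)→(10.5,4)  cross = 6·4 − 10.5·2.5 = -2.2500; (r_i+r_j)·cross = 16.5·-2.2500 = -37.1250
edge 2: (10.5,4)→(15,6)  cross = 10.5·6 − 15·4 = 3.0000; (r_i+r_j)·cross = 25.5·3.0000 = 76.5000
edge 3: (15,6)→(19,21)  cross = 15·21 − 19·6 = 201.0000; (r_i+r_j)·cross = 34·201.0000 = 6834.0000
edge 4: (19,21)→(18.5,38)  cross = 19·38 − 18.5·21 = 333.5000; (r_i+r_j)·cross = 37.5·333.5000 = 12506.2500
edge 5: (18.5,38)→(5.5,40)  cross = 18.5·40 − 5.5·38 = 531.0000; (r_i+r_j)·cross = 24·531.0000 = 12744.0000
edge 6: (5.5,40)→(5,39.5)  cross = 5.5·39.5 − 5·40 = 17.2500; (r_i+r_j)·cross = 10.5·17.2500 = 181.1250
edge 7: (5,39.5)→(4.5,36.5)  cross = 5·36.5 − 4.5·39.5 = 4.7500; (r_i+r_j)·cross = 9.5·4.7500 = 45.1250
edge 8: (4.5,36.5)→(4,11)  cross = 4.5·11 − 4·36.5 = -96.5000; (r_i+r_j)·cross = 8.5·-96.5000 = -820.2500
Σcross = 935.7500 → A = |Σcross|/2 = 467.8750 mm²
Σ(r_i+r_j)·cross = 30969.6250 → first moment M = |Σ|/6 = 5161.6042
R_c = M/A = 5161.6042/467.8750 = 11.0320 mm
θ = 228° = 3.979351 rad
V = θ·R_c·A = 3.979351·11.0320·467.8750 = 20539.833 mm³

Volume = 20539.833 mm³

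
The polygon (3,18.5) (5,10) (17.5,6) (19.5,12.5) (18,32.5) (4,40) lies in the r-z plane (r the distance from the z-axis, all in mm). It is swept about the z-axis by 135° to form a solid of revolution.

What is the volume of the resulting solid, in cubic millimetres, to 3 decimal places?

Profile (r,z), 6 vertices: (3,18.5) (5,10) (17.5,6) (19.5,12.5) (18,32.5) (4,40)
edge 0: (3,18.5)→(5,10)  cross = 3·10 − 5·18.5 = -62.5000; (r_i+r_j)·cross = 8·-62.5000 = -500.0000
edge 1: (5,10)→(17.5,6)  cross = 5·6 − 17.5·10 = -145.0000; (r_i+r_j)·cross = 22.5·-145.0000 = -3262.5000
edge 2: (17.5,6)→(19.5,12.5)  cross = 17.5·12.5 − 19.5·6 = 101.7500; (r_i+r_j)·cross = 37·101.7500 = 3764.7500
edge 3: (19.5,12.5)→(18,32.5)  cross = 19.5·32.5 − 18·12.5 = 408.7500; (r_i+r_j)·cross = 37.5·408.7500 = 15328.1250
edge 4: (18,32.5)→(4,40)  cross = 18·40 − 4·32.5 = 590.0000; (r_i+r_j)·cross = 22·590.0000 = 12980.0000
edge 5: (4,40)→(3,18.5)  cross = 4·18.5 − 3·40 = -46.0000; (r_i+r_j)·cross = 7·-46.0000 = -322.0000
Σcross = 847.0000 → A = |Σcross|/2 = 423.5000 mm²
Σ(r_i+r_j)·cross = 27988.3750 → first moment M = |Σ|/6 = 4664.7292
R_c = M/A = 4664.7292/423.5000 = 11.0147 mm
θ = 135° = 2.356194 rad
V = θ·R_c·A = 2.356194·11.0147·423.5000 = 10991.009 mm³

Volume = 10991.009 mm³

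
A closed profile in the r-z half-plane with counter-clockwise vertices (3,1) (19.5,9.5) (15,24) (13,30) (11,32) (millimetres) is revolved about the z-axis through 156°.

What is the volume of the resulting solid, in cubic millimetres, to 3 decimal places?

Volume = 7337.827 mm³

Profile (r,z), 5 vertices: (3,1) (19.5,9.5) (15,24) (13,30) (11,32)
edge 0: (3,1)→(19.5,9.5)  cross = 3·9.5 − 19.5·1 = 9.0000; (r_i+r_j)·cross = 22.5·9.0000 = 202.5000
edge 1: (19.5,9.5)→(15,24)  cross = 19.5·24 − 15·9.5 = 325.5000; (r_i+r_j)·cross = 34.5·325.5000 = 11229.7500
edge 2: (15,24)→(13,30)  cross = 15·30 − 13·24 = 138.0000; (r_i+r_j)·cross = 28·138.0000 = 3864.0000
edge 3: (13,30)→(11,32)  cross = 13·32 − 11·30 = 86.0000; (r_i+r_j)·cross = 24·86.0000 = 2064.0000
edge 4: (11,32)→(3,1)  cross = 11·1 − 3·32 = -85.0000; (r_i+r_j)·cross = 14·-85.0000 = -1190.0000
Σcross = 473.5000 → A = |Σcross|/2 = 236.7500 mm²
Σ(r_i+r_j)·cross = 16170.2500 → first moment M = |Σ|/6 = 2695.0417
R_c = M/A = 2695.0417/236.7500 = 11.3835 mm
θ = 156° = 2.722714 rad
V = θ·R_c·A = 2.722714·11.3835·236.7500 = 7337.827 mm³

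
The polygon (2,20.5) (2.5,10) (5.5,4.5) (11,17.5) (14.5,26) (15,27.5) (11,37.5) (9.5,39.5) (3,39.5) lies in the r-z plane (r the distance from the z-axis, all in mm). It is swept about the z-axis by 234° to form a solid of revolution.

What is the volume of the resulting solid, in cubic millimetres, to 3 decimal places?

Profile (r,z), 9 vertices: (2,20.5) (2.5,10) (5.5,4.5) (11,17.5) (14.5,26) (15,27.5) (11,37.5) (9.5,39.5) (3,39.5)
edge 0: (2,20.5)→(2.5,10)  cross = 2·10 − 2.5·20.5 = -31.2500; (r_i+r_j)·cross = 4.5·-31.2500 = -140.6250
edge 1: (2.5,10)→(5.5,4.5)  cross = 2.5·4.5 − 5.5·10 = -43.7500; (r_i+r_j)·cross = 8·-43.7500 = -350.0000
edge 2: (5.5,4.5)→(11,17.5)  cross = 5.5·17.5 − 11·4.5 = 46.7500; (r_i+r_j)·cross = 16.5·46.7500 = 771.3750
edge 3: (11,17.5)→(14.5,26)  cross = 11·26 − 14.5·17.5 = 32.2500; (r_i+r_j)·cross = 25.5·32.2500 = 822.3750
edge 4: (14.5,26)→(15,27.5)  cross = 14.5·27.5 − 15·26 = 8.7500; (r_i+r_j)·cross = 29.5·8.7500 = 258.1250
edge 5: (15,27.5)→(11,37.5)  cross = 15·37.5 − 11·27.5 = 260.0000; (r_i+r_j)·cross = 26·260.0000 = 6760.0000
edge 6: (11,37.5)→(9.5,39.5)  cross = 11·39.5 − 9.5·37.5 = 78.2500; (r_i+r_j)·cross = 20.5·78.2500 = 1604.1250
edge 7: (9.5,39.5)→(3,39.5)  cross = 9.5·39.5 − 3·39.5 = 256.7500; (r_i+r_j)·cross = 12.5·256.7500 = 3209.3750
edge 8: (3,39.5)→(2,20.5)  cross = 3·20.5 − 2·39.5 = -17.5000; (r_i+r_j)·cross = 5·-17.5000 = -87.5000
Σcross = 590.2500 → A = |Σcross|/2 = 295.1250 mm²
Σ(r_i+r_j)·cross = 12847.2500 → first moment M = |Σ|/6 = 2141.2083
R_c = M/A = 2141.2083/295.1250 = 7.2553 mm
θ = 234° = 4.084070 rad
V = θ·R_c·A = 4.084070·7.2553·295.1250 = 8744.846 mm³

Volume = 8744.846 mm³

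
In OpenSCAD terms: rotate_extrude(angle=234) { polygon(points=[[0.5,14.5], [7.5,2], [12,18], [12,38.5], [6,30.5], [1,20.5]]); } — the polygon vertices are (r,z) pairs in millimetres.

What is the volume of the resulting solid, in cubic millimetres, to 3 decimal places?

Volume = 7004.436 mm³

Profile (r,z), 6 vertices: (0.5,14.5) (7.5,2) (12,18) (12,38.5) (6,30.5) (1,20.5)
edge 0: (0.5,14.5)→(7.5,2)  cross = 0.5·2 − 7.5·14.5 = -107.7500; (r_i+r_j)·cross = 8·-107.7500 = -862.0000
edge 1: (7.5,2)→(12,18)  cross = 7.5·18 − 12·2 = 111.0000; (r_i+r_j)·cross = 19.5·111.0000 = 2164.5000
edge 2: (12,18)→(12,38.5)  cross = 12·38.5 − 12·18 = 246.0000; (r_i+r_j)·cross = 24·246.0000 = 5904.0000
edge 3: (12,38.5)→(6,30.5)  cross = 12·30.5 − 6·38.5 = 135.0000; (r_i+r_j)·cross = 18·135.0000 = 2430.0000
edge 4: (6,30.5)→(1,20.5)  cross = 6·20.5 − 1·30.5 = 92.5000; (r_i+r_j)·cross = 7·92.5000 = 647.5000
edge 5: (1,20.5)→(0.5,14.5)  cross = 1·14.5 − 0.5·20.5 = 4.2500; (r_i+r_j)·cross = 1.5·4.2500 = 6.3750
Σcross = 481.0000 → A = |Σcross|/2 = 240.5000 mm²
Σ(r_i+r_j)·cross = 10290.3750 → first moment M = |Σ|/6 = 1715.0625
R_c = M/A = 1715.0625/240.5000 = 7.1312 mm
θ = 234° = 4.084070 rad
V = θ·R_c·A = 4.084070·7.1312·240.5000 = 7004.436 mm³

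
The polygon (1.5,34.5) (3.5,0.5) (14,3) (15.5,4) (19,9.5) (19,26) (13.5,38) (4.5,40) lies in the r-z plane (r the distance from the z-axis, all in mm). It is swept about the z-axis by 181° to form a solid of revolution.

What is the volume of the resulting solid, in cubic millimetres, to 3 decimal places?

Volume = 17576.734 mm³

Profile (r,z), 8 vertices: (1.5,34.5) (3.5,0.5) (14,3) (15.5,4) (19,9.5) (19,26) (13.5,38) (4.5,40)
edge 0: (1.5,34.5)→(3.5,0.5)  cross = 1.5·0.5 − 3.5·34.5 = -120.0000; (r_i+r_j)·cross = 5·-120.0000 = -600.0000
edge 1: (3.5,0.5)→(14,3)  cross = 3.5·3 − 14·0.5 = 3.5000; (r_i+r_j)·cross = 17.5·3.5000 = 61.2500
edge 2: (14,3)→(15.5,4)  cross = 14·4 − 15.5·3 = 9.5000; (r_i+r_j)·cross = 29.5·9.5000 = 280.2500
edge 3: (15.5,4)→(19,9.5)  cross = 15.5·9.5 − 19·4 = 71.2500; (r_i+r_j)·cross = 34.5·71.2500 = 2458.1250
edge 4: (19,9.5)→(19,26)  cross = 19·26 − 19·9.5 = 313.5000; (r_i+r_j)·cross = 38·313.5000 = 11913.0000
edge 5: (19,26)→(13.5,38)  cross = 19·38 − 13.5·26 = 371.0000; (r_i+r_j)·cross = 32.5·371.0000 = 12057.5000
edge 6: (13.5,38)→(4.5,40)  cross = 13.5·40 − 4.5·38 = 369.0000; (r_i+r_j)·cross = 18·369.0000 = 6642.0000
edge 7: (4.5,40)→(1.5,34.5)  cross = 4.5·34.5 − 1.5·40 = 95.2500; (r_i+r_j)·cross = 6·95.2500 = 571.5000
Σcross = 1113.0000 → A = |Σcross|/2 = 556.5000 mm²
Σ(r_i+r_j)·cross = 33383.6250 → first moment M = |Σ|/6 = 5563.9375
R_c = M/A = 5563.9375/556.5000 = 9.9981 mm
θ = 181° = 3.159046 rad
V = θ·R_c·A = 3.159046·9.9981·556.5000 = 17576.734 mm³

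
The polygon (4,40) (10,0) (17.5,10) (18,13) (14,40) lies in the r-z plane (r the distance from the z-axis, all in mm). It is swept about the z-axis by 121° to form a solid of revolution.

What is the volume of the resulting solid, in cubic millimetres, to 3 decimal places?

Volume = 8184.204 mm³

Profile (r,z), 5 vertices: (4,40) (10,0) (17.5,10) (18,13) (14,40)
edge 0: (4,40)→(10,0)  cross = 4·0 − 10·40 = -400.0000; (r_i+r_j)·cross = 14·-400.0000 = -5600.0000
edge 1: (10,0)→(17.5,10)  cross = 10·10 − 17.5·0 = 100.0000; (r_i+r_j)·cross = 27.5·100.0000 = 2750.0000
edge 2: (17.5,10)→(18,13)  cross = 17.5·13 − 18·10 = 47.5000; (r_i+r_j)·cross = 35.5·47.5000 = 1686.2500
edge 3: (18,13)→(14,40)  cross = 18·40 − 14·13 = 538.0000; (r_i+r_j)·cross = 32·538.0000 = 17216.0000
edge 4: (14,40)→(4,40)  cross = 14·40 − 4·40 = 400.0000; (r_i+r_j)·cross = 18·400.0000 = 7200.0000
Σcross = 685.5000 → A = |Σcross|/2 = 342.7500 mm²
Σ(r_i+r_j)·cross = 23252.2500 → first moment M = |Σ|/6 = 3875.3750
R_c = M/A = 3875.3750/342.7500 = 11.3067 mm
θ = 121° = 2.111848 rad
V = θ·R_c·A = 2.111848·11.3067·342.7500 = 8184.204 mm³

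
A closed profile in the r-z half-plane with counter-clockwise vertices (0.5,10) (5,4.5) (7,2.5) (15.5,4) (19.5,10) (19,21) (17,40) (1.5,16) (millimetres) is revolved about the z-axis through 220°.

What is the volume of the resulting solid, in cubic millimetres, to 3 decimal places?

Profile (r,z), 8 vertices: (0.5,10) (5,4.5) (7,2.5) (15.5,4) (19.5,10) (19,21) (17,40) (1.5,16)
edge 0: (0.5,10)→(5,4.5)  cross = 0.5·4.5 − 5·10 = -47.7500; (r_i+r_j)·cross = 5.5·-47.7500 = -262.6250
edge 1: (5,4.5)→(7,2.5)  cross = 5·2.5 − 7·4.5 = -19.0000; (r_i+r_j)·cross = 12·-19.0000 = -228.0000
edge 2: (7,2.5)→(15.5,4)  cross = 7·4 − 15.5·2.5 = -10.7500; (r_i+r_j)·cross = 22.5·-10.7500 = -241.8750
edge 3: (15.5,4)→(19.5,10)  cross = 15.5·10 − 19.5·4 = 77.0000; (r_i+r_j)·cross = 35·77.0000 = 2695.0000
edge 4: (19.5,10)→(19,21)  cross = 19.5·21 − 19·10 = 219.5000; (r_i+r_j)·cross = 38.5·219.5000 = 8450.7500
edge 5: (19,21)→(17,40)  cross = 19·40 − 17·21 = 403.0000; (r_i+r_j)·cross = 36·403.0000 = 14508.0000
edge 6: (17,40)→(1.5,16)  cross = 17·16 − 1.5·40 = 212.0000; (r_i+r_j)·cross = 18.5·212.0000 = 3922.0000
edge 7: (1.5,16)→(0.5,10)  cross = 1.5·10 − 0.5·16 = 7.0000; (r_i+r_j)·cross = 2·7.0000 = 14.0000
Σcross = 841.0000 → A = |Σcross|/2 = 420.5000 mm²
Σ(r_i+r_j)·cross = 28857.2500 → first moment M = |Σ|/6 = 4809.5417
R_c = M/A = 4809.5417/420.5000 = 11.4377 mm
θ = 220° = 3.839724 rad
V = θ·R_c·A = 3.839724·11.4377·420.5000 = 18467.314 mm³

Volume = 18467.314 mm³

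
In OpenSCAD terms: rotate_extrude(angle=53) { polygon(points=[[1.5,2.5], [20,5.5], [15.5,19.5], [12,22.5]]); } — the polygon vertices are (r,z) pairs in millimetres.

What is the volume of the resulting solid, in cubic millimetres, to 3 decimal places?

Profile (r,z), 4 vertices: (1.5,2.5) (20,5.5) (15.5,19.5) (12,22.5)
edge 0: (1.5,2.5)→(20,5.5)  cross = 1.5·5.5 − 20·2.5 = -41.7500; (r_i+r_j)·cross = 21.5·-41.7500 = -897.6250
edge 1: (20,5.5)→(15.5,19.5)  cross = 20·19.5 − 15.5·5.5 = 304.7500; (r_i+r_j)·cross = 35.5·304.7500 = 10818.6250
edge 2: (15.5,19.5)→(12,22.5)  cross = 15.5·22.5 − 12·19.5 = 114.7500; (r_i+r_j)·cross = 27.5·114.7500 = 3155.6250
edge 3: (12,22.5)→(1.5,2.5)  cross = 12·2.5 − 1.5·22.5 = -3.7500; (r_i+r_j)·cross = 13.5·-3.7500 = -50.6250
Σcross = 374.0000 → A = |Σcross|/2 = 187.0000 mm²
Σ(r_i+r_j)·cross = 13026.0000 → first moment M = |Σ|/6 = 2171.0000
R_c = M/A = 2171.0000/187.0000 = 11.6096 mm
θ = 53° = 0.925025 rad
V = θ·R_c·A = 0.925025·11.6096·187.0000 = 2008.228 mm³

Volume = 2008.228 mm³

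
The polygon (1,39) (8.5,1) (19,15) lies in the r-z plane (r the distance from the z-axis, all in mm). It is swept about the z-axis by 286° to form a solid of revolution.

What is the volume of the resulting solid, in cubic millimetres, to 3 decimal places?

Volume = 11949.990 mm³

Profile (r,z), 3 vertices: (1,39) (8.5,1) (19,15)
edge 0: (1,39)→(8.5,1)  cross = 1·1 − 8.5·39 = -330.5000; (r_i+r_j)·cross = 9.5·-330.5000 = -3139.7500
edge 1: (8.5,1)→(19,15)  cross = 8.5·15 − 19·1 = 108.5000; (r_i+r_j)·cross = 27.5·108.5000 = 2983.7500
edge 2: (19,15)→(1,39)  cross = 19·39 − 1·15 = 726.0000; (r_i+r_j)·cross = 20·726.0000 = 14520.0000
Σcross = 504.0000 → A = |Σcross|/2 = 252.0000 mm²
Σ(r_i+r_j)·cross = 14364.0000 → first moment M = |Σ|/6 = 2394.0000
R_c = M/A = 2394.0000/252.0000 = 9.5000 mm
θ = 286° = 4.991642 rad
V = θ·R_c·A = 4.991642·9.5000·252.0000 = 11949.990 mm³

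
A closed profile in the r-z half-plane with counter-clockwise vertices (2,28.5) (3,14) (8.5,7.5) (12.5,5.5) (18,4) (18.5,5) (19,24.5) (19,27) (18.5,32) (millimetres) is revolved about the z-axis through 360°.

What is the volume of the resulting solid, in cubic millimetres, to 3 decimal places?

Volume = 26714.010 mm³

Profile (r,z), 9 vertices: (2,28.5) (3,14) (8.5,7.5) (12.5,5.5) (18,4) (18.5,5) (19,24.5) (19,27) (18.5,32)
edge 0: (2,28.5)→(3,14)  cross = 2·14 − 3·28.5 = -57.5000; (r_i+r_j)·cross = 5·-57.5000 = -287.5000
edge 1: (3,14)→(8.5,7.5)  cross = 3·7.5 − 8.5·14 = -96.5000; (r_i+r_j)·cross = 11.5·-96.5000 = -1109.7500
edge 2: (8.5,7.5)→(12.5,5.5)  cross = 8.5·5.5 − 12.5·7.5 = -47.0000; (r_i+r_j)·cross = 21·-47.0000 = -987.0000
edge 3: (12.5,5.5)→(18,4)  cross = 12.5·4 − 18·5.5 = -49.0000; (r_i+r_j)·cross = 30.5·-49.0000 = -1494.5000
edge 4: (18,4)→(18.5,5)  cross = 18·5 − 18.5·4 = 16.0000; (r_i+r_j)·cross = 36.5·16.0000 = 584.0000
edge 5: (18.5,5)→(19,24.5)  cross = 18.5·24.5 − 19·5 = 358.2500; (r_i+r_j)·cross = 37.5·358.2500 = 13434.3750
edge 6: (19,24.5)→(19,27)  cross = 19·27 − 19·24.5 = 47.5000; (r_i+r_j)·cross = 38·47.5000 = 1805.0000
edge 7: (19,27)→(18.5,32)  cross = 19·32 − 18.5·27 = 108.5000; (r_i+r_j)·cross = 37.5·108.5000 = 4068.7500
edge 8: (18.5,32)→(2,28.5)  cross = 18.5·28.5 − 2·32 = 463.2500; (r_i+r_j)·cross = 20.5·463.2500 = 9496.6250
Σcross = 743.5000 → A = |Σcross|/2 = 371.7500 mm²
Σ(r_i+r_j)·cross = 25510.0000 → first moment M = |Σ|/6 = 4251.6667
R_c = M/A = 4251.6667/371.7500 = 11.4369 mm
θ = 360° = 6.283185 rad
V = θ·R_c·A = 6.283185·11.4369·371.7500 = 26714.010 mm³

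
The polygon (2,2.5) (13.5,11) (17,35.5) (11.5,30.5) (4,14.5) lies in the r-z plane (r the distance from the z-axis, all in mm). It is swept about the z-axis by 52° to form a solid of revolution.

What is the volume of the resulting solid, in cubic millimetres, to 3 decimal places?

Volume = 1883.702 mm³

Profile (r,z), 5 vertices: (2,2.5) (13.5,11) (17,35.5) (11.5,30.5) (4,14.5)
edge 0: (2,2.5)→(13.5,11)  cross = 2·11 − 13.5·2.5 = -11.7500; (r_i+r_j)·cross = 15.5·-11.7500 = -182.1250
edge 1: (13.5,11)→(17,35.5)  cross = 13.5·35.5 − 17·11 = 292.2500; (r_i+r_j)·cross = 30.5·292.2500 = 8913.6250
edge 2: (17,35.5)→(11.5,30.5)  cross = 17·30.5 − 11.5·35.5 = 110.2500; (r_i+r_j)·cross = 28.5·110.2500 = 3142.1250
edge 3: (11.5,30.5)→(4,14.5)  cross = 11.5·14.5 − 4·30.5 = 44.7500; (r_i+r_j)·cross = 15.5·44.7500 = 693.6250
edge 4: (4,14.5)→(2,2.5)  cross = 4·2.5 − 2·14.5 = -19.0000; (r_i+r_j)·cross = 6·-19.0000 = -114.0000
Σcross = 416.5000 → A = |Σcross|/2 = 208.2500 mm²
Σ(r_i+r_j)·cross = 12453.2500 → first moment M = |Σ|/6 = 2075.5417
R_c = M/A = 2075.5417/208.2500 = 9.9666 mm
θ = 52° = 0.907571 rad
V = θ·R_c·A = 0.907571·9.9666·208.2500 = 1883.702 mm³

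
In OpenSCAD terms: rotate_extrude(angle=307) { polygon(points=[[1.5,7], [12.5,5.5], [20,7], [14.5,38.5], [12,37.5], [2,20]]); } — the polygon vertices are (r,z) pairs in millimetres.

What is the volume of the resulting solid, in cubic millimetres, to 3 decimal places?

Volume = 22899.775 mm³

Profile (r,z), 6 vertices: (1.5,7) (12.5,5.5) (20,7) (14.5,38.5) (12,37.5) (2,20)
edge 0: (1.5,7)→(12.5,5.5)  cross = 1.5·5.5 − 12.5·7 = -79.2500; (r_i+r_j)·cross = 14·-79.2500 = -1109.5000
edge 1: (12.5,5.5)→(20,7)  cross = 12.5·7 − 20·5.5 = -22.5000; (r_i+r_j)·cross = 32.5·-22.5000 = -731.2500
edge 2: (20,7)→(14.5,38.5)  cross = 20·38.5 − 14.5·7 = 668.5000; (r_i+r_j)·cross = 34.5·668.5000 = 23063.2500
edge 3: (14.5,38.5)→(12,37.5)  cross = 14.5·37.5 − 12·38.5 = 81.7500; (r_i+r_j)·cross = 26.5·81.7500 = 2166.3750
edge 4: (12,37.5)→(2,20)  cross = 12·20 − 2·37.5 = 165.0000; (r_i+r_j)·cross = 14·165.0000 = 2310.0000
edge 5: (2,20)→(1.5,7)  cross = 2·7 − 1.5·20 = -16.0000; (r_i+r_j)·cross = 3.5·-16.0000 = -56.0000
Σcross = 797.5000 → A = |Σcross|/2 = 398.7500 mm²
Σ(r_i+r_j)·cross = 25642.8750 → first moment M = |Σ|/6 = 4273.8125
R_c = M/A = 4273.8125/398.7500 = 10.7180 mm
θ = 307° = 5.358161 rad
V = θ·R_c·A = 5.358161·10.7180·398.7500 = 22899.775 mm³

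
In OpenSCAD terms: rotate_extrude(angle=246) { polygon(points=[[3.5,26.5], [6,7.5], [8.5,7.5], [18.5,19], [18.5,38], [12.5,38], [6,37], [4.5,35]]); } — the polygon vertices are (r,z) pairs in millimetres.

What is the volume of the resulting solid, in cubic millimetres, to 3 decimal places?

Profile (r,z), 8 vertices: (3.5,26.5) (6,7.5) (8.5,7.5) (18.5,19) (18.5,38) (12.5,38) (6,37) (4.5,35)
edge 0: (3.5,26.5)→(6,7.5)  cross = 3.5·7.5 − 6·26.5 = -132.7500; (r_i+r_j)·cross = 9.5·-132.7500 = -1261.1250
edge 1: (6,7.5)→(8.5,7.5)  cross = 6·7.5 − 8.5·7.5 = -18.7500; (r_i+r_j)·cross = 14.5·-18.7500 = -271.8750
edge 2: (8.5,7.5)→(18.5,19)  cross = 8.5·19 − 18.5·7.5 = 22.7500; (r_i+r_j)·cross = 27·22.7500 = 614.2500
edge 3: (18.5,19)→(18.5,38)  cross = 18.5·38 − 18.5·19 = 351.5000; (r_i+r_j)·cross = 37·351.5000 = 13005.5000
edge 4: (18.5,38)→(12.5,38)  cross = 18.5·38 − 12.5·38 = 228.0000; (r_i+r_j)·cross = 31·228.0000 = 7068.0000
edge 5: (12.5,38)→(6,37)  cross = 12.5·37 − 6·38 = 234.5000; (r_i+r_j)·cross = 18.5·234.5000 = 4338.2500
edge 6: (6,37)→(4.5,35)  cross = 6·35 − 4.5·37 = 43.5000; (r_i+r_j)·cross = 10.5·43.5000 = 456.7500
edge 7: (4.5,35)→(3.5,26.5)  cross = 4.5·26.5 − 3.5·35 = -3.2500; (r_i+r_j)·cross = 8·-3.2500 = -26.0000
Σcross = 725.5000 → A = |Σcross|/2 = 362.7500 mm²
Σ(r_i+r_j)·cross = 23923.7500 → first moment M = |Σ|/6 = 3987.2917
R_c = M/A = 3987.2917/362.7500 = 10.9918 mm
θ = 246° = 4.293510 rad
V = θ·R_c·A = 4.293510·10.9918·362.7500 = 17119.476 mm³

Volume = 17119.476 mm³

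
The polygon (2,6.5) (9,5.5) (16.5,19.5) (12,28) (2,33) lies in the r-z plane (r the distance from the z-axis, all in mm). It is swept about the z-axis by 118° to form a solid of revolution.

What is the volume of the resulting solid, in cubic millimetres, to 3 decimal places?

Volume = 4353.973 mm³

Profile (r,z), 5 vertices: (2,6.5) (9,5.5) (16.5,19.5) (12,28) (2,33)
edge 0: (2,6.5)→(9,5.5)  cross = 2·5.5 − 9·6.5 = -47.5000; (r_i+r_j)·cross = 11·-47.5000 = -522.5000
edge 1: (9,5.5)→(16.5,19.5)  cross = 9·19.5 − 16.5·5.5 = 84.7500; (r_i+r_j)·cross = 25.5·84.7500 = 2161.1250
edge 2: (16.5,19.5)→(12,28)  cross = 16.5·28 − 12·19.5 = 228.0000; (r_i+r_j)·cross = 28.5·228.0000 = 6498.0000
edge 3: (12,28)→(2,33)  cross = 12·33 − 2·28 = 340.0000; (r_i+r_j)·cross = 14·340.0000 = 4760.0000
edge 4: (2,33)→(2,6.5)  cross = 2·6.5 − 2·33 = -53.0000; (r_i+r_j)·cross = 4·-53.0000 = -212.0000
Σcross = 552.2500 → A = |Σcross|/2 = 276.1250 mm²
Σ(r_i+r_j)·cross = 12684.6250 → first moment M = |Σ|/6 = 2114.1042
R_c = M/A = 2114.1042/276.1250 = 7.6563 mm
θ = 118° = 2.059489 rad
V = θ·R_c·A = 2.059489·7.6563·276.1250 = 4353.973 mm³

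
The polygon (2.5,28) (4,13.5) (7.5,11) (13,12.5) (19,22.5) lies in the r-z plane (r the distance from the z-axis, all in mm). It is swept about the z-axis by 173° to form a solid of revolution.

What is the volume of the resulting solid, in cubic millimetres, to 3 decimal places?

Volume = 4937.758 mm³

Profile (r,z), 5 vertices: (2.5,28) (4,13.5) (7.5,11) (13,12.5) (19,22.5)
edge 0: (2.5,28)→(4,13.5)  cross = 2.5·13.5 − 4·28 = -78.2500; (r_i+r_j)·cross = 6.5·-78.2500 = -508.6250
edge 1: (4,13.5)→(7.5,11)  cross = 4·11 − 7.5·13.5 = -57.2500; (r_i+r_j)·cross = 11.5·-57.2500 = -658.3750
edge 2: (7.5,11)→(13,12.5)  cross = 7.5·12.5 − 13·11 = -49.2500; (r_i+r_j)·cross = 20.5·-49.2500 = -1009.6250
edge 3: (13,12.5)→(19,22.5)  cross = 13·22.5 − 19·12.5 = 55.0000; (r_i+r_j)·cross = 32·55.0000 = 1760.0000
edge 4: (19,22.5)→(2.5,28)  cross = 19·28 − 2.5·22.5 = 475.7500; (r_i+r_j)·cross = 21.5·475.7500 = 10228.6250
Σcross = 346.0000 → A = |Σcross|/2 = 173.0000 mm²
Σ(r_i+r_j)·cross = 9812.0000 → first moment M = |Σ|/6 = 1635.3333
R_c = M/A = 1635.3333/173.0000 = 9.4528 mm
θ = 173° = 3.019420 rad
V = θ·R_c·A = 3.019420·9.4528·173.0000 = 4937.758 mm³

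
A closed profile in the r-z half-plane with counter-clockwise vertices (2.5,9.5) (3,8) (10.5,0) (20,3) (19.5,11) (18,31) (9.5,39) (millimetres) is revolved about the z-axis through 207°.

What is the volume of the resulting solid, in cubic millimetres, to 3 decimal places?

Volume = 19582.902 mm³

Profile (r,z), 7 vertices: (2.5,9.5) (3,8) (10.5,0) (20,3) (19.5,11) (18,31) (9.5,39)
edge 0: (2.5,9.5)→(3,8)  cross = 2.5·8 − 3·9.5 = -8.5000; (r_i+r_j)·cross = 5.5·-8.5000 = -46.7500
edge 1: (3,8)→(10.5,0)  cross = 3·0 − 10.5·8 = -84.0000; (r_i+r_j)·cross = 13.5·-84.0000 = -1134.0000
edge 2: (10.5,0)→(20,3)  cross = 10.5·3 − 20·0 = 31.5000; (r_i+r_j)·cross = 30.5·31.5000 = 960.7500
edge 3: (20,3)→(19.5,11)  cross = 20·11 − 19.5·3 = 161.5000; (r_i+r_j)·cross = 39.5·161.5000 = 6379.2500
edge 4: (19.5,11)→(18,31)  cross = 19.5·31 − 18·11 = 406.5000; (r_i+r_j)·cross = 37.5·406.5000 = 15243.7500
edge 5: (18,31)→(9.5,39)  cross = 18·39 − 9.5·31 = 407.5000; (r_i+r_j)·cross = 27.5·407.5000 = 11206.2500
edge 6: (9.5,39)→(2.5,9.5)  cross = 9.5·9.5 − 2.5·39 = -7.2500; (r_i+r_j)·cross = 12·-7.2500 = -87.0000
Σcross = 907.2500 → A = |Σcross|/2 = 453.6250 mm²
Σ(r_i+r_j)·cross = 32522.2500 → first moment M = |Σ|/6 = 5420.3750
R_c = M/A = 5420.3750/453.6250 = 11.9490 mm
θ = 207° = 3.612832 rad
V = θ·R_c·A = 3.612832·11.9490·453.6250 = 19582.902 mm³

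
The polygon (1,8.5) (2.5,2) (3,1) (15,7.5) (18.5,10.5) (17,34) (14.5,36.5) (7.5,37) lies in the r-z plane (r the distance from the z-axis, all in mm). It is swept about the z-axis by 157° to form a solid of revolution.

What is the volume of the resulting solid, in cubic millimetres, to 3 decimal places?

Profile (r,z), 8 vertices: (1,8.5) (2.5,2) (3,1) (15,7.5) (18.5,10.5) (17,34) (14.5,36.5) (7.5,37)
edge 0: (1,8.5)→(2.5,2)  cross = 1·2 − 2.5·8.5 = -19.2500; (r_i+r_j)·cross = 3.5·-19.2500 = -67.3750
edge 1: (2.5,2)→(3,1)  cross = 2.5·1 − 3·2 = -3.5000; (r_i+r_j)·cross = 5.5·-3.5000 = -19.2500
edge 2: (3,1)→(15,7.5)  cross = 3·7.5 − 15·1 = 7.5000; (r_i+r_j)·cross = 18·7.5000 = 135.0000
edge 3: (15,7.5)→(18.5,10.5)  cross = 15·10.5 − 18.5·7.5 = 18.7500; (r_i+r_j)·cross = 33.5·18.7500 = 628.1250
edge 4: (18.5,10.5)→(17,34)  cross = 18.5·34 − 17·10.5 = 450.5000; (r_i+r_j)·cross = 35.5·450.5000 = 15992.7500
edge 5: (17,34)→(14.5,36.5)  cross = 17·36.5 − 14.5·34 = 127.5000; (r_i+r_j)·cross = 31.5·127.5000 = 4016.2500
edge 6: (14.5,36.5)→(7.5,37)  cross = 14.5·37 − 7.5·36.5 = 262.7500; (r_i+r_j)·cross = 22·262.7500 = 5780.5000
edge 7: (7.5,37)→(1,8.5)  cross = 7.5·8.5 − 1·37 = 26.7500; (r_i+r_j)·cross = 8.5·26.7500 = 227.3750
Σcross = 871.0000 → A = |Σcross|/2 = 435.5000 mm²
Σ(r_i+r_j)·cross = 26693.3750 → first moment M = |Σ|/6 = 4448.8958
R_c = M/A = 4448.8958/435.5000 = 10.2156 mm
θ = 157° = 2.740167 rad
V = θ·R_c·A = 2.740167·10.2156·435.5000 = 12190.717 mm³

Volume = 12190.717 mm³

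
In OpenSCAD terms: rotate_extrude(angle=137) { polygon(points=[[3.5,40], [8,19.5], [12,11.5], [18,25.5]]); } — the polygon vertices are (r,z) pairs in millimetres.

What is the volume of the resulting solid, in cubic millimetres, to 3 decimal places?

Profile (r,z), 4 vertices: (3.5,40) (8,19.5) (12,11.5) (18,25.5)
edge 0: (3.5,40)→(8,19.5)  cross = 3.5·19.5 − 8·40 = -251.7500; (r_i+r_j)·cross = 11.5·-251.7500 = -2895.1250
edge 1: (8,19.5)→(12,11.5)  cross = 8·11.5 − 12·19.5 = -142.0000; (r_i+r_j)·cross = 20·-142.0000 = -2840.0000
edge 2: (12,11.5)→(18,25.5)  cross = 12·25.5 − 18·11.5 = 99.0000; (r_i+r_j)·cross = 30·99.0000 = 2970.0000
edge 3: (18,25.5)→(3.5,40)  cross = 18·40 − 3.5·25.5 = 630.7500; (r_i+r_j)·cross = 21.5·630.7500 = 13561.1250
Σcross = 336.0000 → A = |Σcross|/2 = 168.0000 mm²
Σ(r_i+r_j)·cross = 10796.0000 → first moment M = |Σ|/6 = 1799.3333
R_c = M/A = 1799.3333/168.0000 = 10.7103 mm
θ = 137° = 2.391101 rad
V = θ·R_c·A = 2.391101·10.7103·168.0000 = 4302.388 mm³

Volume = 4302.388 mm³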